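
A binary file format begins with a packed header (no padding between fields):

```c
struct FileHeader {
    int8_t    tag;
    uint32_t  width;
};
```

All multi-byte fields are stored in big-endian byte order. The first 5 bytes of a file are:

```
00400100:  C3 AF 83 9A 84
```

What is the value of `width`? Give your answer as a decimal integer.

2944637572

`width` follows `tag` (1 byte), so it starts at byte offset 1 and occupies 4 bytes.
Bytes at offsets 1..4: AF 83 9A 84.
Big-endian stores the most-significant byte at the lowest address.
The bytes are already most-significant first: 0xAF839A84.
0xAF839A84 = 2944637572.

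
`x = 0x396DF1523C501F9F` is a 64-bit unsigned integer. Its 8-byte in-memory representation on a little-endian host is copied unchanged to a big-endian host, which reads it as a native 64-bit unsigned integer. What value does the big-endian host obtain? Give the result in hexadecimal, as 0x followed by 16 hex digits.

0x9F1F503C52F16D39

Stored little-endian, the bytes at ascending addresses are 9F 1F 50 3C 52 F1 6D 39.
Read back as big-endian, the last byte is least significant, giving 0x9F1F503C52F16D39.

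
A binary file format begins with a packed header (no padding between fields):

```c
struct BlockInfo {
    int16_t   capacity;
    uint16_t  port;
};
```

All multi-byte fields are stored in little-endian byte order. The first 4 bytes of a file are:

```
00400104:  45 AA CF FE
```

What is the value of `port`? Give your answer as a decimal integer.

65231

`port` follows `capacity` (2 bytes), so it starts at byte offset 2 and occupies 2 bytes.
Bytes at offsets 2..3: CF FE.
Little-endian stores the least-significant byte at the lowest address.
Reassemble most-significant byte first: FE CF → 0xFECF.
0xFECF = 65231.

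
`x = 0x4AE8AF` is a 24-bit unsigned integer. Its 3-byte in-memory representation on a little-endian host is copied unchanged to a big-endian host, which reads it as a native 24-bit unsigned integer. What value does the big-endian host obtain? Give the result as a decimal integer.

Stored little-endian, the bytes at ascending addresses are AF E8 4A.
Read back as big-endian, the last byte is least significant, giving 0xAFE84A.
0xAFE84A = 11528266.

11528266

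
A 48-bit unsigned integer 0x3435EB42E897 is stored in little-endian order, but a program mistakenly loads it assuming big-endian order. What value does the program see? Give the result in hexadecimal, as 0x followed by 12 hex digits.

Stored little-endian, the bytes at ascending addresses are 97 E8 42 EB 35 34.
Read back as big-endian, the last byte is least significant, giving 0x97E842EB3534.

0x97E842EB3534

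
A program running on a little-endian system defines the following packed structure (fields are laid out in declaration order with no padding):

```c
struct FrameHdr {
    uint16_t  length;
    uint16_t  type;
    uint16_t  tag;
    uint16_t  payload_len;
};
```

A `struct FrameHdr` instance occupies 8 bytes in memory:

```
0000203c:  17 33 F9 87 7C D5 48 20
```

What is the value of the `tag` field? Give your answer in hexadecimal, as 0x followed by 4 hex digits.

0xD57C

`tag` follows `length` (2 B), `type` (2 B), so it starts at offset 2 + 2 = 4 and occupies 2 bytes.
Bytes at offsets 4..5: 7C D5.
Little-endian stores the least-significant byte at the lowest address.
Reassemble most-significant byte first: D5 7C → 0xD57C.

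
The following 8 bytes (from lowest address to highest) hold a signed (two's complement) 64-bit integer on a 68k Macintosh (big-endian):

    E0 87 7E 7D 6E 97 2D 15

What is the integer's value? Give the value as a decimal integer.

-2267704810166342379

Big-endian: lowest address holds the most-significant byte.
The bytes are already most-significant first: 0xE0877E7D6E972D15.
Top bit is set, so as a signed 64-bit value this is 0xE0877E7D6E972D15 − 2^64 = -2267704810166342379.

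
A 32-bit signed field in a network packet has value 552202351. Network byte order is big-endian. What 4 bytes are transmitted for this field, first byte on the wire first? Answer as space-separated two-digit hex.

552202351 in hexadecimal, padded to 32 bits, is 0x20E9F06F.
Split into bytes (most-significant first): 20 E9 F0 6F.
In big-endian order the high byte comes first in memory.
So the memory order matches the most-significant-first order: 20 E9 F0 6F.

20 E9 F0 6F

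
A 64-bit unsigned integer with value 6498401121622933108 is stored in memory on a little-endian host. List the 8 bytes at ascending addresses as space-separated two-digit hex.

6498401121622933108 in hexadecimal, padded to 64 bits, is 0x5A2EF563DE55BE74.
Split into bytes (most-significant first): 5A 2E F5 63 DE 55 BE 74.
In little-endian order the low byte comes first in memory.
So at ascending addresses the bytes are 74 BE 55 DE 63 F5 2E 5A.

74 BE 55 DE 63 F5 2E 5A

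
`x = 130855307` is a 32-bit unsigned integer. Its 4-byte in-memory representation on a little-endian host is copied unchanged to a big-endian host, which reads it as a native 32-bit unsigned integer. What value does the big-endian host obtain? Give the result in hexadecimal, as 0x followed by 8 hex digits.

130855307 in 32-bit hexadecimal is 0x07CCB18B.
Stored little-endian, the bytes at ascending addresses are 8B B1 CC 07.
Read back as big-endian, the last byte is least significant, giving 0x8BB1CC07.

0x8BB1CC07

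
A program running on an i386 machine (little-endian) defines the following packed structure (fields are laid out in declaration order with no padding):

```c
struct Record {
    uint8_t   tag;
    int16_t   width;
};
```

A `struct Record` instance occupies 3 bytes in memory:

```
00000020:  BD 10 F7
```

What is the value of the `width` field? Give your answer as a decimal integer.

-2288

`width` follows `tag` (1 byte), so it starts at byte offset 1 and occupies 2 bytes.
Bytes at offsets 1..2: 10 F7.
In little-endian order the low byte comes first in memory.
Reassemble most-significant byte first: F7 10 → 0xF710.
Top bit is set, so as a signed 16-bit value this is 0xF710 − 2^16 = -2288.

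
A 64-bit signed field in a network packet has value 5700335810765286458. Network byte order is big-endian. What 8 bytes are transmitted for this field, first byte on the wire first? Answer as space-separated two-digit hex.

4F 1B A9 37 DD 1A 6C 3A

5700335810765286458 in hexadecimal, padded to 64 bits, is 0x4F1BA937DD1A6C3A.
Split into bytes (most-significant first): 4F 1B A9 37 DD 1A 6C 3A.
In big-endian order the high byte comes first in memory.
So the memory order matches the most-significant-first order: 4F 1B A9 37 DD 1A 6C 3A.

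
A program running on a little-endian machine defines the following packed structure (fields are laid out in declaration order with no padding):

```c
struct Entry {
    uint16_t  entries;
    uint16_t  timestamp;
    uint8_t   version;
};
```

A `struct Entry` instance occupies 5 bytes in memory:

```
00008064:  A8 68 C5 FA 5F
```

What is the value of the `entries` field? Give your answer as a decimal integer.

`entries` is the first field, at byte offset 0, occupying 2 bytes.
Bytes at offsets 0..1: A8 68.
In little-endian order the low byte comes first in memory.
Reassemble most-significant byte first: 68 A8 → 0x68A8.
0x68A8 = 26792.

26792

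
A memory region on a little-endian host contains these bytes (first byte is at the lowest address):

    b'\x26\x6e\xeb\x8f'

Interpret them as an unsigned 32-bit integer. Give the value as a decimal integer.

Little-endian stores the least-significant byte at the lowest address.
Reassemble most-significant byte first: 8F EB 6E 26 → 0x8FEB6E26.
0x8FEB6E26 = 2414571046.

2414571046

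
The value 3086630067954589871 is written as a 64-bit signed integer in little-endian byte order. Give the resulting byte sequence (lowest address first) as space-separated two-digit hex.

3086630067954589871 in hexadecimal, padded to 64 bits, is 0x2AD5E9B1717920AF.
Split into bytes (most-significant first): 2A D5 E9 B1 71 79 20 AF.
Little-endian: lowest address holds the least-significant byte.
So at ascending addresses the bytes are AF 20 79 71 B1 E9 D5 2A.

AF 20 79 71 B1 E9 D5 2A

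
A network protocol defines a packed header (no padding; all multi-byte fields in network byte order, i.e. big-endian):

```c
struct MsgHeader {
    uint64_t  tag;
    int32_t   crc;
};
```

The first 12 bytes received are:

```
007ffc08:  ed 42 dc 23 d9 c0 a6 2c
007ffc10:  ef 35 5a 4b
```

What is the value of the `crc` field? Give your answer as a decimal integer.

`crc` follows `tag` (8 bytes), so it starts at byte offset 8 and occupies 4 bytes.
Bytes at offsets 8..11: EF 35 5A 4B.
Big-endian stores the most-significant byte at the lowest address.
The bytes are already most-significant first: 0xEF355A4B.
Top bit is set, so as a signed 32-bit value this is 0xEF355A4B − 2^32 = -281716149.

-281716149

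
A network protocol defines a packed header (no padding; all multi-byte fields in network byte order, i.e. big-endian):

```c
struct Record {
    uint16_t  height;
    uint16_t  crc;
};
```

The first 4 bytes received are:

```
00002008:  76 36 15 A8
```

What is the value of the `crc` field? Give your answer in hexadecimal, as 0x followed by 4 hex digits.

0x15A8

`crc` follows `height` (2 bytes), so it starts at byte offset 2 and occupies 2 bytes.
Bytes at offsets 2..3: 15 A8.
Big-endian: lowest address holds the most-significant byte.
The bytes are already most-significant first: 0x15A8.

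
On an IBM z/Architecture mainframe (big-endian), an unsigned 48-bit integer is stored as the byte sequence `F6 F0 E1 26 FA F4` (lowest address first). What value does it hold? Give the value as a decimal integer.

271514430012148

In big-endian order the high byte comes first in memory.
The bytes are already most-significant first: 0xF6F0E126FAF4.
0xF6F0E126FAF4 = 271514430012148.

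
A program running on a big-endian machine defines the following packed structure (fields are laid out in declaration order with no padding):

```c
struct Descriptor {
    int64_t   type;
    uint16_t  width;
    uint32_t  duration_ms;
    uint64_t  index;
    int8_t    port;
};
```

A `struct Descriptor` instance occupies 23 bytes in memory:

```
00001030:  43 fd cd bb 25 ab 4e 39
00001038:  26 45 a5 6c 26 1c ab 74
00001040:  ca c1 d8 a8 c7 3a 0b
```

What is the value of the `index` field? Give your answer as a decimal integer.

`index` follows `type` (8 B), `width` (2 B), `duration_ms` (4 B), so it starts at offset 8 + 2 + 4 = 14 and occupies 8 bytes.
Bytes at offsets 14..21: AB 74 CA C1 D8 A8 C7 3A.
Big-endian stores the most-significant byte at the lowest address.
The bytes are already most-significant first: 0xAB74CAC1D8A8C73A.
0xAB74CAC1D8A8C73A = 12354722611696551738.

12354722611696551738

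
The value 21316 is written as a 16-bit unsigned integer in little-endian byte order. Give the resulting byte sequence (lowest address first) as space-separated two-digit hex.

21316 in hexadecimal, padded to 16 bits, is 0x5344.
Split into bytes (most-significant first): 53 44.
Little-endian stores the least-significant byte at the lowest address.
So at ascending addresses the bytes are 44 53.

44 53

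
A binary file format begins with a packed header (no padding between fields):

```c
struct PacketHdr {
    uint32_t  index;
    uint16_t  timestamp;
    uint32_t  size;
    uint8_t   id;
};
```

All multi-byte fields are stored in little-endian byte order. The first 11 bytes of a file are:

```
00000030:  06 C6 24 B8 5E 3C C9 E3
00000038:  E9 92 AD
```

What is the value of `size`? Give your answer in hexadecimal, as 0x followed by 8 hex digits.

0x92E9E3C9

`size` follows `index` (4 B), `timestamp` (2 B), so it starts at offset 4 + 2 = 6 and occupies 4 bytes.
Bytes at offsets 6..9: C9 E3 E9 92.
In little-endian order the low byte comes first in memory.
Reassemble most-significant byte first: 92 E9 E3 C9 → 0x92E9E3C9.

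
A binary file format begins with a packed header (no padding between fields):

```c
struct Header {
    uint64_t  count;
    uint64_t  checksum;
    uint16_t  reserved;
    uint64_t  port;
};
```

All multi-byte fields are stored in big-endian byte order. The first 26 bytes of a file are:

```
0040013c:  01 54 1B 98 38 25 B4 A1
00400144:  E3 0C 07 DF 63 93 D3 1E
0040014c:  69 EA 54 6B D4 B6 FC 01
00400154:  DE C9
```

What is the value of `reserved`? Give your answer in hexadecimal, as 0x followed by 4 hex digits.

`reserved` follows `count` (8 B), `checksum` (8 B), so it starts at offset 8 + 8 = 16 and occupies 2 bytes.
Bytes at offsets 16..17: 69 EA.
In big-endian order the high byte comes first in memory.
The bytes are already most-significant first: 0x69EA.

0x69EA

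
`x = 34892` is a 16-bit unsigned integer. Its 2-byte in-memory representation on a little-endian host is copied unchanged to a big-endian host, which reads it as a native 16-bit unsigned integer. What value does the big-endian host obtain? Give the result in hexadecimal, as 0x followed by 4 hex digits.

34892 in 16-bit hexadecimal is 0x884C.
Stored little-endian, the bytes at ascending addresses are 4C 88.
Read back as big-endian, the last byte is least significant, giving 0x4C88.

0x4C88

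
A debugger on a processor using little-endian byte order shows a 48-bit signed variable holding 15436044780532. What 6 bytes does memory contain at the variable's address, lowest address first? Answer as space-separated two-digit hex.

F4 43 F7 FB 09 0E

15436044780532 in hexadecimal, padded to 48 bits, is 0x0E09FBF743F4.
Split into bytes (most-significant first): 0E 09 FB F7 43 F4.
In little-endian order the low byte comes first in memory.
So at ascending addresses the bytes are F4 43 F7 FB 09 0E.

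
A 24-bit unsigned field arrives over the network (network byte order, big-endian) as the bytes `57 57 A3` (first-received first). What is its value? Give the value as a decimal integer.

Big-endian stores the most-significant byte at the lowest address.
The bytes are already most-significant first: 0x5757A3.
0x5757A3 = 5724067.

5724067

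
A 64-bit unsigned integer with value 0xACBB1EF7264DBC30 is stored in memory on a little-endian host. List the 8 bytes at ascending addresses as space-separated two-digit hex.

Split into bytes (most-significant first): AC BB 1E F7 26 4D BC 30.
Little-endian: lowest address holds the least-significant byte.
So at ascending addresses the bytes are 30 BC 4D 26 F7 1E BB AC.

30 BC 4D 26 F7 1E BB AC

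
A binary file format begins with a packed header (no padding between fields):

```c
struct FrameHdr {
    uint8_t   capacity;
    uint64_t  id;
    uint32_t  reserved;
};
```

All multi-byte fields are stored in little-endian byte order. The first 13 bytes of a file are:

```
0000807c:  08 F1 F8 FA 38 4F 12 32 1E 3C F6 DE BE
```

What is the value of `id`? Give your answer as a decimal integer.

2175821701441059057

`id` follows `capacity` (1 byte), so it starts at byte offset 1 and occupies 8 bytes.
Bytes at offsets 1..8: F1 F8 FA 38 4F 12 32 1E.
In little-endian order the low byte comes first in memory.
Reassemble most-significant byte first: 1E 32 12 4F 38 FA F8 F1 → 0x1E32124F38FAF8F1.
0x1E32124F38FAF8F1 = 2175821701441059057.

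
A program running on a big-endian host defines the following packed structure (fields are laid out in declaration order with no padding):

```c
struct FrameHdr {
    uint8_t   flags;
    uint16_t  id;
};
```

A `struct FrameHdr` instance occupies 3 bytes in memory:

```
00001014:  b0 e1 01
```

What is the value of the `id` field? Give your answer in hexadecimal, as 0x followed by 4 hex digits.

`id` follows `flags` (1 byte), so it starts at byte offset 1 and occupies 2 bytes.
Bytes at offsets 1..2: E1 01.
Big-endian stores the most-significant byte at the lowest address.
The bytes are already most-significant first: 0xE101.

0xE101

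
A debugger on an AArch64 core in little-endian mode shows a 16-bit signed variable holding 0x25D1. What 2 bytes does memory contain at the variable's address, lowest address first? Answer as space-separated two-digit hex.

D1 25

Split into bytes (most-significant first): 25 D1.
Little-endian: lowest address holds the least-significant byte.
So at ascending addresses the bytes are D1 25.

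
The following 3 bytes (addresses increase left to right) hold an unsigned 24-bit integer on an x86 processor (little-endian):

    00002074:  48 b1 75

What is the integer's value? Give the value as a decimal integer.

7713096

In little-endian order the low byte comes first in memory.
Reassemble most-significant byte first: 75 B1 48 → 0x75B148.
0x75B148 = 7713096.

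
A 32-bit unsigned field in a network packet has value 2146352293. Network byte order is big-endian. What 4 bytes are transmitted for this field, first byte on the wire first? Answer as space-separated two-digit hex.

2146352293 in hexadecimal, padded to 32 bits, is 0x7FEEBCA5.
Split into bytes (most-significant first): 7F EE BC A5.
In big-endian order the high byte comes first in memory.
So the memory order matches the most-significant-first order: 7F EE BC A5.

7F EE BC A5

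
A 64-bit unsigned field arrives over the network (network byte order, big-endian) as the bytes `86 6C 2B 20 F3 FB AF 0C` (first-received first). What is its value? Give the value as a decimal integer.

9686164319099399948

Big-endian stores the most-significant byte at the lowest address.
The bytes are already most-significant first: 0x866C2B20F3FBAF0C.
0x866C2B20F3FBAF0C = 9686164319099399948.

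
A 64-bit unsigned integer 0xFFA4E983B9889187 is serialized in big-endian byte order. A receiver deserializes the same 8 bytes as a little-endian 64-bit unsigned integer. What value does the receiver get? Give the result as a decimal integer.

Stored big-endian, the bytes at ascending addresses are FF A4 E9 83 B9 88 91 87.
Read back as little-endian, the first byte is least significant, giving 0x879188B983E9A4FF.
0x879188B983E9A4FF = 9768739397106771199.

9768739397106771199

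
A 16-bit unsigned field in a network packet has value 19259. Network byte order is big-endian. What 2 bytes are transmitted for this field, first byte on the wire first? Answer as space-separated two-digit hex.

19259 in hexadecimal, padded to 16 bits, is 0x4B3B.
Split into bytes (most-significant first): 4B 3B.
In big-endian order the high byte comes first in memory.
So the memory order matches the most-significant-first order: 4B 3B.

4B 3B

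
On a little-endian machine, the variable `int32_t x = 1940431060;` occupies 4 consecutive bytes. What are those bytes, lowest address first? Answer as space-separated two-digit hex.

D4 A0 A8 73

1940431060 in hexadecimal, padded to 32 bits, is 0x73A8A0D4.
Split into bytes (most-significant first): 73 A8 A0 D4.
In little-endian order the low byte comes first in memory.
So at ascending addresses the bytes are D4 A0 A8 73.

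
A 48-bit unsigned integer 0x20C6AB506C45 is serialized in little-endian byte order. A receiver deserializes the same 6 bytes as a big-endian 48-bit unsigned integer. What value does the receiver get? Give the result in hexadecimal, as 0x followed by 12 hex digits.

Stored little-endian, the bytes at ascending addresses are 45 6C 50 AB C6 20.
Read back as big-endian, the last byte is least significant, giving 0x456C50ABC620.

0x456C50ABC620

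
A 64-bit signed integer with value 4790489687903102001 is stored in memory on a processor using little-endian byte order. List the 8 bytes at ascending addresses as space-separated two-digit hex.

4790489687903102001 in hexadecimal, padded to 64 bits, is 0x427B3CFD73A2E431.
Split into bytes (most-significant first): 42 7B 3C FD 73 A2 E4 31.
In little-endian order the low byte comes first in memory.
So at ascending addresses the bytes are 31 E4 A2 73 FD 3C 7B 42.

31 E4 A2 73 FD 3C 7B 42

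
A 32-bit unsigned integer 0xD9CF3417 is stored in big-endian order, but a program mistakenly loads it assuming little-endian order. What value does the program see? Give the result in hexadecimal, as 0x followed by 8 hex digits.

0x1734CFD9

Stored big-endian, the bytes at ascending addresses are D9 CF 34 17.
Read back as little-endian, the first byte is least significant, giving 0x1734CFD9.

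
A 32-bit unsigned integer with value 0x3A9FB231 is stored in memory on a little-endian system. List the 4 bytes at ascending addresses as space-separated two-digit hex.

31 B2 9F 3A

Split into bytes (most-significant first): 3A 9F B2 31.
In little-endian order the low byte comes first in memory.
So at ascending addresses the bytes are 31 B2 9F 3A.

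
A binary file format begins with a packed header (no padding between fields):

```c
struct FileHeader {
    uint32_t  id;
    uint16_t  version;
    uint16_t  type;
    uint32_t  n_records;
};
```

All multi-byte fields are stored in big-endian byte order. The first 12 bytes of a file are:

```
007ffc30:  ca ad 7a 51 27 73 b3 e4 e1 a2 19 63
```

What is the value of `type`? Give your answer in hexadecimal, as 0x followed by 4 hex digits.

`type` follows `id` (4 B), `version` (2 B), so it starts at offset 4 + 2 = 6 and occupies 2 bytes.
Bytes at offsets 6..7: B3 E4.
In big-endian order the high byte comes first in memory.
The bytes are already most-significant first: 0xB3E4.

0xB3E4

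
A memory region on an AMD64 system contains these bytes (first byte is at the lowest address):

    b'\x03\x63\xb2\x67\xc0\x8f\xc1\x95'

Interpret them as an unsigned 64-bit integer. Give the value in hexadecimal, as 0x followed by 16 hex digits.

Little-endian: lowest address holds the least-significant byte.
Reassemble most-significant byte first: 95 C1 8F C0 67 B2 63 03 → 0x95C18FC067B26303.

0x95C18FC067B26303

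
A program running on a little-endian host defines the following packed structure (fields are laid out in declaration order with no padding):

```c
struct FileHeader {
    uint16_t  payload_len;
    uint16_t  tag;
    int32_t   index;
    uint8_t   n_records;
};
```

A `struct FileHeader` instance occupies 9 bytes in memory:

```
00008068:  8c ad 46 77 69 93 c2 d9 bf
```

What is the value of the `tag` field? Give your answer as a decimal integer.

30534

`tag` follows `payload_len` (2 bytes), so it starts at byte offset 2 and occupies 2 bytes.
Bytes at offsets 2..3: 46 77.
Little-endian: lowest address holds the least-significant byte.
Reassemble most-significant byte first: 77 46 → 0x7746.
0x7746 = 30534.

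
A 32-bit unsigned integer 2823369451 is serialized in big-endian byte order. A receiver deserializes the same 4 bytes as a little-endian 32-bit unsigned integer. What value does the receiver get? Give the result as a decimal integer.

2823369451 in 32-bit hexadecimal is 0xA84932EB.
Stored big-endian, the bytes at ascending addresses are A8 49 32 EB.
Read back as little-endian, the first byte is least significant, giving 0xEB3249A8.
0xEB3249A8 = 3945941416.

3945941416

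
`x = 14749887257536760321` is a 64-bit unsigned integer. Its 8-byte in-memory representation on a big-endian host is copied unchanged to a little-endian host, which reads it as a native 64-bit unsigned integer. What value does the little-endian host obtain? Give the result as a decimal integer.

75025168658903756

14749887257536760321 in 64-bit hexadecimal is 0xCCB2204FFE8A0A01.
Stored big-endian, the bytes at ascending addresses are CC B2 20 4F FE 8A 0A 01.
Read back as little-endian, the first byte is least significant, giving 0x010A8AFE4F20B2CC.
0x010A8AFE4F20B2CC = 75025168658903756.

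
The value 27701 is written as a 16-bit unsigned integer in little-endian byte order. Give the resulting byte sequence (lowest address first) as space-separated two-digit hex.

35 6C

27701 in hexadecimal, padded to 16 bits, is 0x6C35.
Split into bytes (most-significant first): 6C 35.
In little-endian order the low byte comes first in memory.
So at ascending addresses the bytes are 35 6C.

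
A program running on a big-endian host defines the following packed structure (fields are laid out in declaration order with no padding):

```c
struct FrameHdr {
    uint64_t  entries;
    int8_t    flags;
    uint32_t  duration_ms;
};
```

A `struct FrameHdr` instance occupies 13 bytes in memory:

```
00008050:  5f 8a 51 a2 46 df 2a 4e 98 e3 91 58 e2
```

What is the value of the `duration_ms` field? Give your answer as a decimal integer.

3817953506

`duration_ms` follows `entries` (8 B), `flags` (1 B), so it starts at offset 8 + 1 = 9 and occupies 4 bytes.
Bytes at offsets 9..12: E3 91 58 E2.
Big-endian stores the most-significant byte at the lowest address.
The bytes are already most-significant first: 0xE39158E2.
0xE39158E2 = 3817953506.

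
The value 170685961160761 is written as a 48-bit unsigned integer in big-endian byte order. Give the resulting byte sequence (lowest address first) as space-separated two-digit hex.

170685961160761 in hexadecimal, padded to 48 bits, is 0x9B3CEC154839.
Split into bytes (most-significant first): 9B 3C EC 15 48 39.
Big-endian: lowest address holds the most-significant byte.
So the memory order matches the most-significant-first order: 9B 3C EC 15 48 39.

9B 3C EC 15 48 39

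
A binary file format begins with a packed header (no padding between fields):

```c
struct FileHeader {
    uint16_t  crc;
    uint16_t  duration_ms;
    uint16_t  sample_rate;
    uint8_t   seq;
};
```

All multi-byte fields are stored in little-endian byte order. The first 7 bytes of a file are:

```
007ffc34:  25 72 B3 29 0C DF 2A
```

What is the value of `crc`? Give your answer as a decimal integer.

`crc` is the first field, at byte offset 0, occupying 2 bytes.
Bytes at offsets 0..1: 25 72.
Little-endian: lowest address holds the least-significant byte.
Reassemble most-significant byte first: 72 25 → 0x7225.
0x7225 = 29221.

29221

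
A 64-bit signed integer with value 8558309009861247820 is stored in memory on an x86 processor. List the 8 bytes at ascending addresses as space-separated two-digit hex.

4C 03 CE 5A B3 38 C5 76

8558309009861247820 in hexadecimal, padded to 64 bits, is 0x76C538B35ACE034C.
Split into bytes (most-significant first): 76 C5 38 B3 5A CE 03 4C.
In little-endian order the low byte comes first in memory.
So at ascending addresses the bytes are 4C 03 CE 5A B3 38 C5 76.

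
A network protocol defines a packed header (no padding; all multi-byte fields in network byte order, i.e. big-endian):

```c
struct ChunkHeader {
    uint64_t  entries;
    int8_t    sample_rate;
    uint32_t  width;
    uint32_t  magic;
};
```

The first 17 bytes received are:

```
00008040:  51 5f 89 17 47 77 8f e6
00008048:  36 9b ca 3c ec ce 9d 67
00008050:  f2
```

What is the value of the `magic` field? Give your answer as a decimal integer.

3466422258

`magic` follows `entries` (8 B), `sample_rate` (1 B), `width` (4 B), so it starts at offset 8 + 1 + 4 = 13 and occupies 4 bytes.
Bytes at offsets 13..16: CE 9D 67 F2.
Big-endian: lowest address holds the most-significant byte.
The bytes are already most-significant first: 0xCE9D67F2.
0xCE9D67F2 = 3466422258.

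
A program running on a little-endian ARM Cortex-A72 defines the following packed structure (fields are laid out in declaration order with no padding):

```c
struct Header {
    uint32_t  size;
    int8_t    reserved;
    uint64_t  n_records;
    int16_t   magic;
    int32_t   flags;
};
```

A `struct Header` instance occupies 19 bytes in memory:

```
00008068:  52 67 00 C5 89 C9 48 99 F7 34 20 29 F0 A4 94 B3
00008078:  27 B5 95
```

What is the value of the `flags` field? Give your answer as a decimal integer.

`flags` follows `size` (4 B), `reserved` (1 B), `n_records` (8 B), `magic` (2 B), so it starts at offset 4 + 1 + 8 + 2 = 15 and occupies 4 bytes.
Bytes at offsets 15..18: B3 27 B5 95.
Little-endian: lowest address holds the least-significant byte.
Reassemble most-significant byte first: 95 B5 27 B3 → 0x95B527B3.
Top bit is set, so as a signed 32-bit value this is 0x95B527B3 − 2^32 = -1783289933.

-1783289933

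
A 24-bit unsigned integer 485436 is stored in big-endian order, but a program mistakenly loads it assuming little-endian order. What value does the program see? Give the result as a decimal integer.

485436 in 24-bit hexadecimal is 0x07683C.
Stored big-endian, the bytes at ascending addresses are 07 68 3C.
Read back as little-endian, the first byte is least significant, giving 0x3C6807.
0x3C6807 = 3958791.

3958791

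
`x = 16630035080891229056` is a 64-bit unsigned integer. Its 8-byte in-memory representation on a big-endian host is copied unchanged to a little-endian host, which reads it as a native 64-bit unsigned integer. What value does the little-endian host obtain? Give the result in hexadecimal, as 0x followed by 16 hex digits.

16630035080891229056 in 64-bit hexadecimal is 0xE6C9C0CBDECE6380.
Stored big-endian, the bytes at ascending addresses are E6 C9 C0 CB DE CE 63 80.
Read back as little-endian, the first byte is least significant, giving 0x8063CEDECBC0C9E6.

0x8063CEDECBC0C9E6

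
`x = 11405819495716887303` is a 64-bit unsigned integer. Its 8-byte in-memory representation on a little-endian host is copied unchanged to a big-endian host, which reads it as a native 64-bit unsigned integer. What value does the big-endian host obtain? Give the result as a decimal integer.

512124574882351518

11405819495716887303 in 64-bit hexadecimal is 0x9E499C66966E1B07.
Stored little-endian, the bytes at ascending addresses are 07 1B 6E 96 66 9C 49 9E.
Read back as big-endian, the last byte is least significant, giving 0x071B6E96669C499E.
0x071B6E96669C499E = 512124574882351518.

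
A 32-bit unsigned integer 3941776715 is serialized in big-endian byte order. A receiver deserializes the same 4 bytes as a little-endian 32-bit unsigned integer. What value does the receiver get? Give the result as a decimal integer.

3941776715 in 32-bit hexadecimal is 0xEAF2BD4B.
Stored big-endian, the bytes at ascending addresses are EA F2 BD 4B.
Read back as little-endian, the first byte is least significant, giving 0x4BBDF2EA.
0x4BBDF2EA = 1270739690.

1270739690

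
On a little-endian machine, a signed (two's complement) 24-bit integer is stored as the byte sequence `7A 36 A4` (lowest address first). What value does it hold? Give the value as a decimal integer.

Little-endian stores the least-significant byte at the lowest address.
Reassemble most-significant byte first: A4 36 7A → 0xA4367A.
Top bit is set, so as a signed 24-bit value this is 0xA4367A − 2^24 = -6015366.

-6015366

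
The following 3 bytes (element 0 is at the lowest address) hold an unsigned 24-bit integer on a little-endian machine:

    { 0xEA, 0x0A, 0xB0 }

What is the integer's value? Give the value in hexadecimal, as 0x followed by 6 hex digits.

0xB00AEA

Little-endian stores the least-significant byte at the lowest address.
Reassemble most-significant byte first: B0 0A EA → 0xB00AEA.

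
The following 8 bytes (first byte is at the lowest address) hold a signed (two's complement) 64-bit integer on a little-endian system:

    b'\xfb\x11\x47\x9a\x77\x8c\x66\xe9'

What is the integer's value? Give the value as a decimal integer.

Little-endian stores the least-significant byte at the lowest address.
Reassemble most-significant byte first: E9 66 8C 77 9A 47 11 FB → 0xE9668C779A4711FB.
Top bit is set, so as a signed 64-bit value this is 0xE9668C779A4711FB − 2^64 = -1628459769930509829.

-1628459769930509829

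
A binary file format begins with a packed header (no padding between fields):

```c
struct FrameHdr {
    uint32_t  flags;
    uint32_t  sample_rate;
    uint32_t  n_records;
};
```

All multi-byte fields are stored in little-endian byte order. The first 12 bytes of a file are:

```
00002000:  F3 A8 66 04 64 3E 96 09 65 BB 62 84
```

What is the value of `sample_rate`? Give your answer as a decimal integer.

`sample_rate` follows `flags` (4 bytes), so it starts at byte offset 4 and occupies 4 bytes.
Bytes at offsets 4..7: 64 3E 96 09.
Little-endian stores the least-significant byte at the lowest address.
Reassemble most-significant byte first: 09 96 3E 64 → 0x09963E64.
0x09963E64 = 160841316.

160841316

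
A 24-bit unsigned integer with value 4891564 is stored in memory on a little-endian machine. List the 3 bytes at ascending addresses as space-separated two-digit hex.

AC A3 4A

4891564 in hexadecimal, padded to 24 bits, is 0x4AA3AC.
Split into bytes (most-significant first): 4A A3 AC.
Little-endian: lowest address holds the least-significant byte.
So at ascending addresses the bytes are AC A3 4A.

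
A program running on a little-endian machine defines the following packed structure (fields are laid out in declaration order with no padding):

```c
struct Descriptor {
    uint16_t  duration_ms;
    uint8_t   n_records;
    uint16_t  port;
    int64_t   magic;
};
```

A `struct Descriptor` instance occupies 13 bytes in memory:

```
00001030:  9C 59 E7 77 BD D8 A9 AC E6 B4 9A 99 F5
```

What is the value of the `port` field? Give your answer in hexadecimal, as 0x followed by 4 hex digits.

`port` follows `duration_ms` (2 B), `n_records` (1 B), so it starts at offset 2 + 1 = 3 and occupies 2 bytes.
Bytes at offsets 3..4: 77 BD.
Little-endian: lowest address holds the least-significant byte.
Reassemble most-significant byte first: BD 77 → 0xBD77.

0xBD77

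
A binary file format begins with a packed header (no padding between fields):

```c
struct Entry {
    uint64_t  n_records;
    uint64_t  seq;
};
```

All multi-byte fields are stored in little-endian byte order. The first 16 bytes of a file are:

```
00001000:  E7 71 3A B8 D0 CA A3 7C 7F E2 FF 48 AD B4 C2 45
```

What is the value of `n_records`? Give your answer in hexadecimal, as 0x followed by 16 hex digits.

0x7CA3CAD0B83A71E7

`n_records` is the first field, at byte offset 0, occupying 8 bytes.
Bytes at offsets 0..7: E7 71 3A B8 D0 CA A3 7C.
Little-endian: lowest address holds the least-significant byte.
Reassemble most-significant byte first: 7C A3 CA D0 B8 3A 71 E7 → 0x7CA3CAD0B83A71E7.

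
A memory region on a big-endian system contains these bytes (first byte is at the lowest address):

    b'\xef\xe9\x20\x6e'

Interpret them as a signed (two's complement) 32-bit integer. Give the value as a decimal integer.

Big-endian stores the most-significant byte at the lowest address.
The bytes are already most-significant first: 0xEFE9206E.
Top bit is set, so as a signed 32-bit value this is 0xEFE9206E − 2^32 = -269934482.

-269934482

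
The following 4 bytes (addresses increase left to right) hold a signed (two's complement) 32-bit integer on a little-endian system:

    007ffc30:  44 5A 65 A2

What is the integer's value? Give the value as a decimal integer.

Little-endian stores the least-significant byte at the lowest address.
Reassemble most-significant byte first: A2 65 5A 44 → 0xA2655A44.
Top bit is set, so as a signed 32-bit value this is 0xA2655A44 − 2^32 = -1570416060.

-1570416060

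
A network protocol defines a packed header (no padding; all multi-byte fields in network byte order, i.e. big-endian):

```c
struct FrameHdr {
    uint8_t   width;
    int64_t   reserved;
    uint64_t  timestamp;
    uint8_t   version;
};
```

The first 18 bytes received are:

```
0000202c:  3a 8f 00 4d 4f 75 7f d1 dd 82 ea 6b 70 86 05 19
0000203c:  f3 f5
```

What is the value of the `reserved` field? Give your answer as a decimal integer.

`reserved` follows `width` (1 byte), so it starts at byte offset 1 and occupies 8 bytes.
Bytes at offsets 1..8: 8F 00 4D 4F 75 7F D1 DD.
Big-endian stores the most-significant byte at the lowest address.
The bytes are already most-significant first: 0x8F004D4F757FD1DD.
Top bit is set, so as a signed 64-bit value this is 0x8F004D4F757FD1DD − 2^64 = -8142423122616790563.

-8142423122616790563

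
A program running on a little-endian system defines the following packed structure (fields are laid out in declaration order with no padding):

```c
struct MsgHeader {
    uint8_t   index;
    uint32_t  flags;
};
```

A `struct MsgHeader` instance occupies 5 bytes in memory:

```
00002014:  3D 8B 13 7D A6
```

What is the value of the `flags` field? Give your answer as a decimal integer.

2793214859

`flags` follows `index` (1 byte), so it starts at byte offset 1 and occupies 4 bytes.
Bytes at offsets 1..4: 8B 13 7D A6.
Little-endian: lowest address holds the least-significant byte.
Reassemble most-significant byte first: A6 7D 13 8B → 0xA67D138B.
0xA67D138B = 2793214859.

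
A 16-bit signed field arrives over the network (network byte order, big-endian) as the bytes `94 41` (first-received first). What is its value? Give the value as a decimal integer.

-27583

Big-endian stores the most-significant byte at the lowest address.
The bytes are already most-significant first: 0x9441.
Top bit is set, so as a signed 16-bit value this is 0x9441 − 2^16 = -27583.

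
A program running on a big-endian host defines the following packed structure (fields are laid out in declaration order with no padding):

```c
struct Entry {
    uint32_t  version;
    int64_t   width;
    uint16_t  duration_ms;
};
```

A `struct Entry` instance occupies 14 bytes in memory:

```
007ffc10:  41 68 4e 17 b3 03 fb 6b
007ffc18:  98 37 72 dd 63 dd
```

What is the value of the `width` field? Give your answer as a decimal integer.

`width` follows `version` (4 bytes), so it starts at byte offset 4 and occupies 8 bytes.
Bytes at offsets 4..11: B3 03 FB 6B 98 37 72 DD.
Big-endian: lowest address holds the most-significant byte.
The bytes are already most-significant first: 0xB303FB6B983772DD.
Top bit is set, so as a signed 64-bit value this is 0xB303FB6B983772DD − 2^64 = -5547313876456475939.

-5547313876456475939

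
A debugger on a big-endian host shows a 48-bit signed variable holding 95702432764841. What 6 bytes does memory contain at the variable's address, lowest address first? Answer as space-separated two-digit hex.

57 0A 75 82 53 A9

95702432764841 in hexadecimal, padded to 48 bits, is 0x570A758253A9.
Split into bytes (most-significant first): 57 0A 75 82 53 A9.
Big-endian stores the most-significant byte at the lowest address.
So the memory order matches the most-significant-first order: 57 0A 75 82 53 A9.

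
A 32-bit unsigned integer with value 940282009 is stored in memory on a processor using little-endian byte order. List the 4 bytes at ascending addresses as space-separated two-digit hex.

940282009 in hexadecimal, padded to 32 bits, is 0x380B9099.
Split into bytes (most-significant first): 38 0B 90 99.
In little-endian order the low byte comes first in memory.
So at ascending addresses the bytes are 99 90 0B 38.

99 90 0B 38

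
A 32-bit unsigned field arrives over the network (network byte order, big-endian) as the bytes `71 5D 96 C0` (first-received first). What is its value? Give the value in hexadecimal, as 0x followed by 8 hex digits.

Big-endian: lowest address holds the most-significant byte.
The bytes are already most-significant first: 0x715D96C0.

0x715D96C0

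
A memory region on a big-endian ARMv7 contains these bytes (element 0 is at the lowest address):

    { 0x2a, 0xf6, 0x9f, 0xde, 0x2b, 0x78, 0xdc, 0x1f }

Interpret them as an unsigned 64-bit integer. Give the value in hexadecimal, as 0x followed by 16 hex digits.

Big-endian stores the most-significant byte at the lowest address.
The bytes are already most-significant first: 0x2AF69FDE2B78DC1F.

0x2AF69FDE2B78DC1F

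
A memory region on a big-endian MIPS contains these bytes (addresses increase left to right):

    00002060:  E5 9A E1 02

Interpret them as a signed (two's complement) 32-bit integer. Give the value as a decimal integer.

-442834686

In big-endian order the high byte comes first in memory.
The bytes are already most-significant first: 0xE59AE102.
Top bit is set, so as a signed 32-bit value this is 0xE59AE102 − 2^32 = -442834686.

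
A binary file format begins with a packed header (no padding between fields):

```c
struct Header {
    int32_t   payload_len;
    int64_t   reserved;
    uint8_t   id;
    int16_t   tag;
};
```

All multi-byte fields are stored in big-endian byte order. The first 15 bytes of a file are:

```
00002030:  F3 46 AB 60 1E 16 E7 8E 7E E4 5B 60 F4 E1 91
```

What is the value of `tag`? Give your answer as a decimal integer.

-7791

`tag` follows `payload_len` (4 B), `reserved` (8 B), `id` (1 B), so it starts at offset 4 + 8 + 1 = 13 and occupies 2 bytes.
Bytes at offsets 13..14: E1 91.
In big-endian order the high byte comes first in memory.
The bytes are already most-significant first: 0xE191.
Top bit is set, so as a signed 16-bit value this is 0xE191 − 2^16 = -7791.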